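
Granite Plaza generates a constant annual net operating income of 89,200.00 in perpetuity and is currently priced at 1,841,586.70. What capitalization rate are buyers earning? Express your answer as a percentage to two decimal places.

P = C/r ⇒ r = C/P = 89,200.00/1,841,586.70 = 0.048436

4.84%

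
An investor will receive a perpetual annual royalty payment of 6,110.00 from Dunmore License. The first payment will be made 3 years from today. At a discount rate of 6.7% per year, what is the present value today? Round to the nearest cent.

80100.93

Value at end of year 2: C / r = 6,110.00 / 0.067 = 91,194.0299
Discount to today: PV = 91,194.0299 / (1 + 0.067)^2 = 91,194.0299 / 1.138489 = 80,100.93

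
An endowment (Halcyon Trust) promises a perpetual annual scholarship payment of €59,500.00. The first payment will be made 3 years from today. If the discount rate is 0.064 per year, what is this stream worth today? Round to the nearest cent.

Value at end of year 2: C / r = €59,500.00 / 0.064 = €929,687.5000
Discount to today: PV = €929,687.5000 / (1 + 0.064)^2 = €929,687.5000 / 1.132096 = €821,209.07

€821209.07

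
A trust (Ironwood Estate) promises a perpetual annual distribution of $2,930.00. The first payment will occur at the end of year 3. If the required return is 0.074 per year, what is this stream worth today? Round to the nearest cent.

Value at end of year 2: C / r = $2,930.00 / 0.074 = $39,594.5946
Discount to today: PV = $39,594.5946 / (1 + 0.074)^2 = $39,594.5946 / 1.153476 = $34,326.33

$34326.33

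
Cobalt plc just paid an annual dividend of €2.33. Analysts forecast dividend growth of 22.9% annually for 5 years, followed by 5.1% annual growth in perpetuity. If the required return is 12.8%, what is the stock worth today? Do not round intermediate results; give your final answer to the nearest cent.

D_1 = 2.86357
D_2 = 3.51933
D_3 = 4.32525
D_4 = 5.31574
D_5 = 6.53304
Terminal value at year 5: TV = D_5×(1+g_2)/(r−g_2) = 6.86623/0.077 = 89.17176
P_0 = D_1/(1+r)^1 + D_2/(1+r)^2 + D_3/(1+r)^3 + D_4/(1+r)^4 + D_5/(1+r)^5 + TV/(1+r)^5
    = 2.53863 + 2.76593 + 3.01359 + 3.28342 + 3.57742 + 48.82945 = 64.00844

€64.01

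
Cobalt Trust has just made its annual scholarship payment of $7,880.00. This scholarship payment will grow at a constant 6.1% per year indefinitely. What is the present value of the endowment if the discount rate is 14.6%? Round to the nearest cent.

$98360.94

D₁ = D₀ × (1 + g) = $7,880.00 × 1.061 = $8,360.6800
Growing perpetuity: P = D₁ / (r − g) = $8,360.6800 / (0.146 − 0.061) = $98,360.94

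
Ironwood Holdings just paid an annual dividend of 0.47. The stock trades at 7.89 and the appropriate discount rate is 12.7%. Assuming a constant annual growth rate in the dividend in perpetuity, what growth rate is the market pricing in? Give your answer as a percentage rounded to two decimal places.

6.36%

P = D₀(1+g)/(r−g) ⇒ P(r−g) = D₀(1+g) ⇒ g(P+D₀) = P·r − D₀
g = (P·r − D₀)/(P + D₀) = (7.89×0.127 − 0.47) / (7.89 + 0.47) = 0.063640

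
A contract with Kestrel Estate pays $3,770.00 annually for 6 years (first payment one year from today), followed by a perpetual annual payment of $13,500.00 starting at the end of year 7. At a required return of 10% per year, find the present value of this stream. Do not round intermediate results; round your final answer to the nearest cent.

$92623.31

PV of 6-year annuity: $3,770.00 × [1 − (1+0.1)^−6] / 0.1 = 16419.33284
Perpetuity value at year 6: $13,500.00 / 0.1 = 135000.00000
PV of perpetuity: 135000.00000 / (1+0.1)^6 = 76203.98056
Total PV = 16419.33284 + 76203.98056 = 92623.31339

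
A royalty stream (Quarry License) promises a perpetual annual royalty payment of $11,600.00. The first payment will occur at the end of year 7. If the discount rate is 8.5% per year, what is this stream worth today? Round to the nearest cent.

$83648.98

Value at end of year 6: C / r = $11,600.00 / 0.085 = $136,470.5882
Discount to today: PV = $136,470.5882 / (1 + 0.085)^6 = $136,470.5882 / 1.631468 = $83,648.98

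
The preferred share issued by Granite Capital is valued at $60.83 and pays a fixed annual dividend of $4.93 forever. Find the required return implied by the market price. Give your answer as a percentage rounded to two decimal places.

8.10%

P = C/r ⇒ r = C/P = $4.93/$60.83 = 0.081046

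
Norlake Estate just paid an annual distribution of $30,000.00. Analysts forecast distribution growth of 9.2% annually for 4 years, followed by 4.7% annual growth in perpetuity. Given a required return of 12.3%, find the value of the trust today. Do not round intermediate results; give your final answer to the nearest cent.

$481453.80

D_1 = 32760.00000
D_2 = 35773.92000
D_3 = 39065.12064
D_4 = 42659.11174
Terminal value at year 4: TV = D_4×(1+g_2)/(r−g_2) = 44664.08999/0.076 = 587685.39461
P_0 = D_1/(1+r)^1 + D_2/(1+r)^2 + D_3/(1+r)^3 + D_4/(1+r)^4 + TV/(1+r)^4
    = 29171.86109 + 28366.58264 + 27583.53361 + 26822.10036 + 369509.72467 = 481453.80237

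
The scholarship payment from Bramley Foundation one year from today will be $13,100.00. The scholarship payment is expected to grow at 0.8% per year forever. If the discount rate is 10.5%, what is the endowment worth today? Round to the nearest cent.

$135051.55

Growing perpetuity: P = D₁ / (r − g) = $13,100.0000 / (0.105 − 0.008) = $135,051.55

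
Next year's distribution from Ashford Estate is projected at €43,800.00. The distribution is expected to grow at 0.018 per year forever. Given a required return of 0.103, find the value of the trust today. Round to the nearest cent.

Growing perpetuity: P = D₁ / (r − g) = €43,800.0000 / (0.103 − 0.018) = €515,294.12

€515294.12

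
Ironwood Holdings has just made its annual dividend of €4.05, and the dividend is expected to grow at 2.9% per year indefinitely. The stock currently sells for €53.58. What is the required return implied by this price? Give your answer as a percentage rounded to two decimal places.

10.68%

D₁ = €4.05 × 1.029 = €4.1675
P = D₁/(r − g) ⇒ r = D₁/P + g = €4.1675/€53.58 + 0.029 = 0.077780 + 0.029 = 0.106780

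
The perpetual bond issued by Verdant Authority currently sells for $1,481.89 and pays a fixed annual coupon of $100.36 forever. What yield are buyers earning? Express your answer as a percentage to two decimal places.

P = C/r ⇒ r = C/P = $100.36/$1,481.89 = 0.067724

6.77%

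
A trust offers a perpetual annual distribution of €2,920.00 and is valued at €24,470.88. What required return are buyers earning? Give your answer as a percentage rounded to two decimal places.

P = C/r ⇒ r = C/P = €2,920.00/€24,470.88 = 0.119326

11.93%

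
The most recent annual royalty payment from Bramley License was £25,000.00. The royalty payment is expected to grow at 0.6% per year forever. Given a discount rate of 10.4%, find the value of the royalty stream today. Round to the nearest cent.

£256632.65

D₁ = D₀ × (1 + g) = £25,000.00 × 1.006 = £25,150.0000
Growing perpetuity: P = D₁ / (r − g) = £25,150.0000 / (0.104 − 0.006) = £256,632.65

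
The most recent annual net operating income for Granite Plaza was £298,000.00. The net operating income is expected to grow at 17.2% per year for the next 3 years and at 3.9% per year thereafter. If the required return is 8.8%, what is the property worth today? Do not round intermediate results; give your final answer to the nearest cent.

£8937554.74

D_1 = 349256.00000
D_2 = 409328.03200
D_3 = 479732.45350
Terminal value at year 3: TV = D_3×(1+g_2)/(r−g_2) = 498442.01919/0.049 = 10172286.10593
P_0 = D_1/(1+r)^1 + D_2/(1+r)^2 + D_3/(1+r)^3 + TV/(1+r)^3
    = 321007.35294 + 345791.00887 + 372488.10882 + 7898268.26653 = 8937554.73715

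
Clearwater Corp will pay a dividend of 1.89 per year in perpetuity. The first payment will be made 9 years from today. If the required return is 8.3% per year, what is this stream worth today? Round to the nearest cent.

12.03

Value at end of year 8: C / r = 1.89 / 0.083 = 22.7711
Discount to today: PV = 22.7711 / (1 + 0.083)^8 = 22.7711 / 1.892464 = 12.03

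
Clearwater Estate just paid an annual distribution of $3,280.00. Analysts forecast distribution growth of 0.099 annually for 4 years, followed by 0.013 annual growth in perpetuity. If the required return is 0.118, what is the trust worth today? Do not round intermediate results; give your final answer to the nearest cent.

D_1 = 3604.72000
D_2 = 3961.58728
D_3 = 4353.78442
D_4 = 4784.80908
Terminal value at year 4: TV = D_4×(1+g_2)/(r−g_2) = 4847.01160/0.105 = 46162.01520
P_0 = D_1/(1+r)^1 + D_2/(1+r)^2 + D_3/(1+r)^3 + D_4/(1+r)^4 + TV/(1+r)^4
    = 3224.25760 + 3169.46253 + 3115.59867 + 3062.65022 + 29547.28257 = 42119.25159

$42119.25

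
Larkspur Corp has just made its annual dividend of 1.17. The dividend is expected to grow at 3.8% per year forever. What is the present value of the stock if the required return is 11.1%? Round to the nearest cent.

D₁ = D₀ × (1 + g) = 1.17 × 1.038 = 1.2145
Growing perpetuity: P = D₁ / (r − g) = 1.2145 / (0.111 − 0.038) = 16.64

16.64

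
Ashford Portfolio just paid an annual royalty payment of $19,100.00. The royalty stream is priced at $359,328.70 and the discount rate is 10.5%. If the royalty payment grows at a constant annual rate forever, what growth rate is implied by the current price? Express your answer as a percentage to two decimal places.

4.92%

P = D₀(1+g)/(r−g) ⇒ P(r−g) = D₀(1+g) ⇒ g(P+D₀) = P·r − D₀
g = (P·r − D₀)/(P + D₀) = ($359,328.70×0.105 − $19,100.00) / ($359,328.70 + $19,100.00) = 0.049229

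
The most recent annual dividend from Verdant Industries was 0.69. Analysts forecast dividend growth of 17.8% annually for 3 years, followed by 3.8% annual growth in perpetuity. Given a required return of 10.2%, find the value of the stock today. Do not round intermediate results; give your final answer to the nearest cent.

D_1 = 0.81282
D_2 = 0.95750
D_3 = 1.12794
Terminal value at year 3: TV = D_3×(1+g_2)/(r−g_2) = 1.17080/0.064 = 18.29373
P_0 = D_1/(1+r)^1 + D_2/(1+r)^2 + D_3/(1+r)^3 + TV/(1+r)^3
    = 0.73759 + 0.78845 + 0.84283 + 13.66966 = 16.03853

16.04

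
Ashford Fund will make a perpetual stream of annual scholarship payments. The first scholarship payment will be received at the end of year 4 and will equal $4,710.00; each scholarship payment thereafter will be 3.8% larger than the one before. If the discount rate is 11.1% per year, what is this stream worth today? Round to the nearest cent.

$47049.59

Value at end of year 3: C₁ / (r − g) = $4,710.00 / (0.111 − 0.038) = $64,520.5479
Discount to today: PV = $64,520.5479 / (1 + 0.111)^3 = $64,520.5479 / 1.371331 = $47,049.59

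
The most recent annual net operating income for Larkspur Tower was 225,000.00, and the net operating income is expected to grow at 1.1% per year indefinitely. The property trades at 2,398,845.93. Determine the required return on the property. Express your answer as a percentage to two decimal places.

D₁ = 225,000.00 × 1.011 = 227,475.0000
P = D₁/(r − g) ⇒ r = D₁/P + g = 227,475.0000/2,398,845.93 + 0.011 = 0.094827 + 0.011 = 0.105827

10.58%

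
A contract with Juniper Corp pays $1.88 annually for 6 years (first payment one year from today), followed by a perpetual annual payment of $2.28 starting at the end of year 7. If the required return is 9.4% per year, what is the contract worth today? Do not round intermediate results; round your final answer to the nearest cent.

PV of 6-year annuity: $1.88 × [1 − (1+0.094)^−6] / 0.094 = 8.33389
Perpetuity value at year 6: $2.28 / 0.094 = 24.25532
PV of perpetuity: 24.25532 / (1+0.094)^6 = 14.14826
Total PV = 8.33389 + 14.14826 = 22.48215

$22.48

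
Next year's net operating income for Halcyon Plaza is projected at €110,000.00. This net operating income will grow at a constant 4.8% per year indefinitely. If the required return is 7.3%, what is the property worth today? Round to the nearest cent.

Growing perpetuity: P = D₁ / (r − g) = €110,000.0000 / (0.073 − 0.048) = €4,400,000.00

€4400000.00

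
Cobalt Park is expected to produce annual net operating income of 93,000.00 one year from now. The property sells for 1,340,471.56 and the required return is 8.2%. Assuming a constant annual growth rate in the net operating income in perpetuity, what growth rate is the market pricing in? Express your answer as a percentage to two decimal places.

P = D₁/(r−g) ⇒ g = r − D₁/P = 0.082 − 93,000.00/1,340,471.56 = 0.012621

1.26%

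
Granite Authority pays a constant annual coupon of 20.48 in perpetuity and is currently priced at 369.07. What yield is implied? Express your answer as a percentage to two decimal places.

5.55%

P = C/r ⇒ r = C/P = 20.48/369.07 = 0.055491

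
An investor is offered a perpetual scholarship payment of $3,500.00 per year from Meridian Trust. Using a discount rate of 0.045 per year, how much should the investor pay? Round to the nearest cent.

Level perpetuity: PV = C / r = $3,500.00 / 0.045 = $77,777.78

$77777.78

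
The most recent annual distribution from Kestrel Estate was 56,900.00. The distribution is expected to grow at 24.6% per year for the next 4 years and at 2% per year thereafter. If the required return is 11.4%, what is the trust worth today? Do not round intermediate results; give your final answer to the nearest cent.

D_1 = 70897.40000
D_2 = 88338.16040
D_3 = 110069.34786
D_4 = 137146.40743
Terminal value at year 4: TV = D_4×(1+g_2)/(r−g_2) = 139889.33558/0.094 = 1488184.42107
P_0 = D_1/(1+r)^1 + D_2/(1+r)^2 + D_3/(1+r)^3 + D_4/(1+r)^4 + TV/(1+r)^4
    = 63642.19031 + 71183.27569 + 79617.91877 + 89051.99891 + 966308.92438 = 1269804.30806

1269804.31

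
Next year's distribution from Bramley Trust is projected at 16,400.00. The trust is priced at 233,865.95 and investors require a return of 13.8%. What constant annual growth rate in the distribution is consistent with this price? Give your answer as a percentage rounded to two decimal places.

6.79%

P = D₁/(r−g) ⇒ g = r − D₁/P = 0.138 − 16,400.00/233,865.95 = 0.067874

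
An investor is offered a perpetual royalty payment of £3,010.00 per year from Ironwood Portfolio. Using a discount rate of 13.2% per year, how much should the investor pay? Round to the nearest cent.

£22803.03

Level perpetuity: PV = C / r = £3,010.00 / 0.132 = £22,803.03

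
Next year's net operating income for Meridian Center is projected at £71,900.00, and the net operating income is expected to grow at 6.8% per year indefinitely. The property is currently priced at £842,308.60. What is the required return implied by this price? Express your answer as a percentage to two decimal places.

15.34%

P = D₁/(r − g) ⇒ r = D₁/P + g = £71,900.0000/£842,308.60 + 0.068 = 0.085361 + 0.068 = 0.153361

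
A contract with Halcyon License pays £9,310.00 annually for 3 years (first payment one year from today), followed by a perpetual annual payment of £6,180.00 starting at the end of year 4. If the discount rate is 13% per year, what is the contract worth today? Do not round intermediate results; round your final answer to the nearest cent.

£54928.87

PV of 3-year annuity: £9,310.00 × [1 − (1+0.13)^−3] / 0.13 = 21982.33069
Perpetuity value at year 3: £6,180.00 / 0.13 = 47538.46154
PV of perpetuity: 47538.46154 / (1+0.13)^3 = 32946.53848
Total PV = 21982.33069 + 32946.53848 = 54928.86917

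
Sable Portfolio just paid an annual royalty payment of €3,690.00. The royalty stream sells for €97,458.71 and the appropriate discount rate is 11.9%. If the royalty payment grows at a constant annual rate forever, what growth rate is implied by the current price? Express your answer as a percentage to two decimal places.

P = D₀(1+g)/(r−g) ⇒ P(r−g) = D₀(1+g) ⇒ g(P+D₀) = P·r − D₀
g = (P·r − D₀)/(P + D₀) = (€97,458.71×0.119 − €3,690.00) / (€97,458.71 + €3,690.00) = 0.078178

7.82%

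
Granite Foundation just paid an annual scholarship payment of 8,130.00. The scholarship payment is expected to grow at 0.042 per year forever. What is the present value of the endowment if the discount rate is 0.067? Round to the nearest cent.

338858.40

D₁ = D₀ × (1 + g) = 8,130.00 × 1.042 = 8,471.4600
Growing perpetuity: P = D₁ / (r − g) = 8,471.4600 / (0.067 − 0.042) = 338,858.40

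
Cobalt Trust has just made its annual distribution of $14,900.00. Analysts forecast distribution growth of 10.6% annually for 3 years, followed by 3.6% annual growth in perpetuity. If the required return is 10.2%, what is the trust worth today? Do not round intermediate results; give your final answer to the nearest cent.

D_1 = 16479.40000
D_2 = 18226.21640
D_3 = 20158.19534
Terminal value at year 3: TV = D_3×(1+g_2)/(r−g_2) = 20883.89037/0.066 = 316422.58137
P_0 = D_1/(1+r)^1 + D_2/(1+r)^2 + D_3/(1+r)^3 + TV/(1+r)^3
    = 14954.08348 + 15008.36328 + 15062.84010 + 236440.94456 = 281466.23142

$281466.23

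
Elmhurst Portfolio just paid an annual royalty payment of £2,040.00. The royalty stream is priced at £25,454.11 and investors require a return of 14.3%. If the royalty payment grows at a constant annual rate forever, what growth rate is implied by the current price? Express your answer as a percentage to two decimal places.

5.82%

P = D₀(1+g)/(r−g) ⇒ P(r−g) = D₀(1+g) ⇒ g(P+D₀) = P·r − D₀
g = (P·r − D₀)/(P + D₀) = (£25,454.11×0.143 − £2,040.00) / (£25,454.11 + £2,040.00) = 0.058192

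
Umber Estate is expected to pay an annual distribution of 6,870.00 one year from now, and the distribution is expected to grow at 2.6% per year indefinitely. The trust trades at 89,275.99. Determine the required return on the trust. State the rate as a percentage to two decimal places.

10.30%

P = D₁/(r − g) ⇒ r = D₁/P + g = 6,870.0000/89,275.99 + 0.026 = 0.076952 + 0.026 = 0.102952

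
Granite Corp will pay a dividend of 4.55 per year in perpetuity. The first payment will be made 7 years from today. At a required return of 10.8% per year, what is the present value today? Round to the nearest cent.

22.77

Value at end of year 6: C / r = 4.55 / 0.108 = 42.1296
Discount to today: PV = 42.1296 / (1 + 0.108)^6 = 42.1296 / 1.850285 = 22.77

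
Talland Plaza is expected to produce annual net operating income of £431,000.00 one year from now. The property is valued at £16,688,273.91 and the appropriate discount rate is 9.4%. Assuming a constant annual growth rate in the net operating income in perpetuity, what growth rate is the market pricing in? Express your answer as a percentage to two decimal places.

P = D₁/(r−g) ⇒ g = r − D₁/P = 0.094 − £431,000.00/£16,688,273.91 = 0.068173

6.82%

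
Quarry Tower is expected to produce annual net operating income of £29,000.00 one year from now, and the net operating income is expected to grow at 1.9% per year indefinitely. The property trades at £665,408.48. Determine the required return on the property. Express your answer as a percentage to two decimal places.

P = D₁/(r − g) ⇒ r = D₁/P + g = £29,000.0000/£665,408.48 + 0.019 = 0.043582 + 0.019 = 0.062582

6.26%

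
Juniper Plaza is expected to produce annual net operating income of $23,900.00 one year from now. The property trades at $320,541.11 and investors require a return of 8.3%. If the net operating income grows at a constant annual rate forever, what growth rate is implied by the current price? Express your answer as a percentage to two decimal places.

0.84%

P = D₁/(r−g) ⇒ g = r − D₁/P = 0.083 − $23,900.00/$320,541.11 = 0.008439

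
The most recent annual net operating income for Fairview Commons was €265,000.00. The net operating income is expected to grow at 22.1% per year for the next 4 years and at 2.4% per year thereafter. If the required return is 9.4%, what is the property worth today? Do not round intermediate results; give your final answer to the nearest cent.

D_1 = 323565.00000
D_2 = 395072.86500
D_3 = 482383.96817
D_4 = 588990.82513
Terminal value at year 4: TV = D_4×(1+g_2)/(r−g_2) = 603126.60493/0.07 = 8616094.35618
P_0 = D_1/(1+r)^1 + D_2/(1+r)^2 + D_3/(1+r)^3 + D_4/(1+r)^4 + TV/(1+r)^4
    = 295763.25411 + 330097.74522 + 368418.05020 + 411186.87321 + 6015076.54523 = 7420542.46797

€7420542.47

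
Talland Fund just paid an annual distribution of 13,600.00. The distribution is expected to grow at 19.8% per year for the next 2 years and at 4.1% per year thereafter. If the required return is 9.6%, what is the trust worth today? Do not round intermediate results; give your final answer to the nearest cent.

D_1 = 16292.80000
D_2 = 19518.77440
Terminal value at year 2: TV = D_2×(1+g_2)/(r−g_2) = 20319.04415/0.055 = 369437.16637
P_0 = D_1/(1+r)^1 + D_2/(1+r)^2 + TV/(1+r)^2
    = 14865.69343 + 16249.17950 + 307552.65196 = 338667.52488

338667.52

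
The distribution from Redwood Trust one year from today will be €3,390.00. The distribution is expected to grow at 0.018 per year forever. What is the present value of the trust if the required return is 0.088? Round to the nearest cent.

€48428.57

Growing perpetuity: P = D₁ / (r − g) = €3,390.0000 / (0.088 − 0.018) = €48,428.57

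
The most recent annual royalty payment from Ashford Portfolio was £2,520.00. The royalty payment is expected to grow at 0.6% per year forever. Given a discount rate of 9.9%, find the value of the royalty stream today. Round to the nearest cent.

D₁ = D₀ × (1 + g) = £2,520.00 × 1.006 = £2,535.1200
Growing perpetuity: P = D₁ / (r − g) = £2,535.1200 / (0.099 − 0.006) = £27,259.35

£27259.35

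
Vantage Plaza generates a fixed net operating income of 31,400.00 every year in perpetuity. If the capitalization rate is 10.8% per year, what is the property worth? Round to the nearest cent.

290740.74

Level perpetuity: PV = C / r = 31,400.00 / 0.108 = 290,740.74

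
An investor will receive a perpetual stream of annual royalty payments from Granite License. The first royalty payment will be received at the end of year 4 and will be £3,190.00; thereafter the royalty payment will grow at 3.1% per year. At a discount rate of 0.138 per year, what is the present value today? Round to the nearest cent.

Value at end of year 3: C₁ / (r − g) = £3,190.00 / (0.138 − 0.031) = £29,813.0841
Discount to today: PV = £29,813.0841 / (1 + 0.138)^3 = £29,813.0841 / 1.473760 = £20,229.27

£20229.27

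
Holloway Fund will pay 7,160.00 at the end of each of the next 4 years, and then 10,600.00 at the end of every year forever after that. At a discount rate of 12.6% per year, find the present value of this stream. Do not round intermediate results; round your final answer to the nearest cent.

73809.18

PV of 4-year annuity: 7,160.00 × [1 − (1+0.126)^−4] / 0.126 = 21475.43777
Perpetuity value at year 4: 10,600.00 / 0.126 = 84126.98413
PV of perpetuity: 84126.98413 / (1+0.126)^4 = 52333.73827
Total PV = 21475.43777 + 52333.73827 = 73809.17604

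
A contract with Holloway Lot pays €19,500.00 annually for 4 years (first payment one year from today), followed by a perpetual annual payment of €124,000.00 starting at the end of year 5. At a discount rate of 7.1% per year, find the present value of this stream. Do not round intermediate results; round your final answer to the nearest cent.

€1393312.91

PV of 4-year annuity: €19,500.00 × [1 − (1+0.071)^−4] / 0.071 = 65901.78300
Perpetuity value at year 4: €124,000.00 / 0.071 = 1746478.87324
PV of perpetuity: 1746478.87324 / (1+0.071)^4 = 1327411.12495
Total PV = 65901.78300 + 1327411.12495 = 1393312.90795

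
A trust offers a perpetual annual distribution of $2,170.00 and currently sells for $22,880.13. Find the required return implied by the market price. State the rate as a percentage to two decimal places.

9.48%

P = C/r ⇒ r = C/P = $2,170.00/$22,880.13 = 0.094842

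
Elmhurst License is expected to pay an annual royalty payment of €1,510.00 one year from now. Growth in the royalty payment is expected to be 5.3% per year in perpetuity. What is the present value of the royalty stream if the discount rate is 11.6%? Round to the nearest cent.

Growing perpetuity: P = D₁ / (r − g) = €1,510.0000 / (0.116 − 0.053) = €23,968.25

€23968.25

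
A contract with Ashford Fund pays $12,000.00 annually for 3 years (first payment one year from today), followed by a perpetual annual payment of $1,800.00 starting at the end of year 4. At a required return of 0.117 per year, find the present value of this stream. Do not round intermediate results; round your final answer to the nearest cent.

PV of 3-year annuity: $12,000.00 × [1 − (1+0.117)^−3] / 0.117 = 28971.21139
Perpetuity value at year 3: $1,800.00 / 0.117 = 15384.61538
PV of perpetuity: 15384.61538 / (1+0.117)^3 = 11038.93368
Total PV = 28971.21139 + 11038.93368 = 40010.14507

$40010.15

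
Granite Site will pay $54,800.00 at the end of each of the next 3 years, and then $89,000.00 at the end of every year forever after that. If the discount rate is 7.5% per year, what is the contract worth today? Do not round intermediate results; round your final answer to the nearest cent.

$1097728.69

PV of 3-year annuity: $54,800.00 × [1 − (1+0.075)^−3] / 0.075 = 142508.81054
Perpetuity value at year 3: $89,000.00 / 0.075 = 1186666.66667
PV of perpetuity: 1186666.66667 / (1+0.075)^3 = 955219.87582
Total PV = 142508.81054 + 955219.87582 = 1097728.68636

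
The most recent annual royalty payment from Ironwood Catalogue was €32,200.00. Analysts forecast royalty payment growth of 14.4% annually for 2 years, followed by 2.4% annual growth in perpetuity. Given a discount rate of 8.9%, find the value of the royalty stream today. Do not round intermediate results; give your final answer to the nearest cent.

€629168.48

D_1 = 36836.80000
D_2 = 42141.29920
Terminal value at year 2: TV = D_2×(1+g_2)/(r−g_2) = 43152.69038/0.065 = 663887.54432
P_0 = D_1/(1+r)^1 + D_2/(1+r)^2 + TV/(1+r)^2
    = 33826.26263 + 35534.65973 + 559807.56249 = 629168.48485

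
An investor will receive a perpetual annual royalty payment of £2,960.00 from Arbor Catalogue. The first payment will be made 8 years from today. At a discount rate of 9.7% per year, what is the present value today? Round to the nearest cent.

£15961.50

Value at end of year 7: C / r = £2,960.00 / 0.097 = £30,515.4639
Discount to today: PV = £30,515.4639 / (1 + 0.097)^7 = £30,515.4639 / 1.911817 = £15,961.50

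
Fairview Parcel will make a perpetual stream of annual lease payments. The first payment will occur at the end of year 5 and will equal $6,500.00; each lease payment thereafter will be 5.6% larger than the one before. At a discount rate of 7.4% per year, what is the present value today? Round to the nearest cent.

Value at end of year 4: C₁ / (r − g) = $6,500.00 / (0.074 − 0.056) = $361,111.1111
Discount to today: PV = $361,111.1111 / (1 + 0.074)^4 = $361,111.1111 / 1.330507 = $271,408.68

$271408.68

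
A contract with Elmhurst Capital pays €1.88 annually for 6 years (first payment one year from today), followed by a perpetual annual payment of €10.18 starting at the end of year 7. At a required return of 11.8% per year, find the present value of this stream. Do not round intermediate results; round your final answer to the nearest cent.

PV of 6-year annuity: €1.88 × [1 − (1+0.118)^−6] / 0.118 = 7.77343
Perpetuity value at year 6: €10.18 / 0.118 = 86.27119
PV of perpetuity: 86.27119 / (1+0.118)^6 = 44.17891
Total PV = 7.77343 + 44.17891 = 51.95233

€51.95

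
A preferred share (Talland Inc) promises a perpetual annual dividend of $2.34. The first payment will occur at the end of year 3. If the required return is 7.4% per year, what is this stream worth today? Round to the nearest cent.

Value at end of year 2: C / r = $2.34 / 0.074 = $31.6216
Discount to today: PV = $31.6216 / (1 + 0.074)^2 = $31.6216 / 1.153476 = $27.41

$27.41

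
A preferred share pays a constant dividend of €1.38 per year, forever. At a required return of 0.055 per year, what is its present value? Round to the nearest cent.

€25.09

Level perpetuity: PV = C / r = €1.38 / 0.055 = €25.09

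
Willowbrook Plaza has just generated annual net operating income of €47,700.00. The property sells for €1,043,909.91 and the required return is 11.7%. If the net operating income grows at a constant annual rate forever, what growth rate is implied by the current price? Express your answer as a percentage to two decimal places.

6.82%

P = D₀(1+g)/(r−g) ⇒ P(r−g) = D₀(1+g) ⇒ g(P+D₀) = P·r − D₀
g = (P·r − D₀)/(P + D₀) = (€1,043,909.91×0.117 − €47,700.00) / (€1,043,909.91 + €47,700.00) = 0.068191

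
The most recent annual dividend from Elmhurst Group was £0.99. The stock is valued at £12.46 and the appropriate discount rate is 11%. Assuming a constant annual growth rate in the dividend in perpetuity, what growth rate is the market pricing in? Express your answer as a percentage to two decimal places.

2.83%

P = D₀(1+g)/(r−g) ⇒ P(r−g) = D₀(1+g) ⇒ g(P+D₀) = P·r − D₀
g = (P·r − D₀)/(P + D₀) = (£12.46×0.11 − £0.99) / (£12.46 + £0.99) = 0.028297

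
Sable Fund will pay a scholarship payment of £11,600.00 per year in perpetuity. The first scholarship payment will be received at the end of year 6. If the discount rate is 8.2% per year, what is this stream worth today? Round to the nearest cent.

Value at end of year 5: C / r = £11,600.00 / 0.082 = £141,463.4146
Discount to today: PV = £141,463.4146 / (1 + 0.082)^5 = £141,463.4146 / 1.482983 = £95,391.09

£95391.09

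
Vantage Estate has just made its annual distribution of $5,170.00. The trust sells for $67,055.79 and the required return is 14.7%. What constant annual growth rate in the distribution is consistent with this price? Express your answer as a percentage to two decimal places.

P = D₀(1+g)/(r−g) ⇒ P(r−g) = D₀(1+g) ⇒ g(P+D₀) = P·r − D₀
g = (P·r − D₀)/(P + D₀) = ($67,055.79×0.147 − $5,170.00) / ($67,055.79 + $5,170.00) = 0.064897

6.49%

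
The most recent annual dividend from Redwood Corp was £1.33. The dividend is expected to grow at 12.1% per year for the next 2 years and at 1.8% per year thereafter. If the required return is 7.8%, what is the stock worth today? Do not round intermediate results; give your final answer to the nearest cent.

D_1 = 1.49093
D_2 = 1.67133
Terminal value at year 2: TV = D_2×(1+g_2)/(r−g_2) = 1.70142/0.06 = 28.35694
P_0 = D_1/(1+r)^1 + D_2/(1+r)^2 + TV/(1+r)^2
    = 1.38305 + 1.43822 + 24.40180 = 27.22307

£27.22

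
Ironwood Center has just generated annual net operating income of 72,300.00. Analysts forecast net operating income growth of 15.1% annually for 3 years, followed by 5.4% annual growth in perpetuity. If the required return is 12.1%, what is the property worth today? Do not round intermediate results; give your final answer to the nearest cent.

D_1 = 83217.30000
D_2 = 95783.11230
D_3 = 110246.36226
Terminal value at year 3: TV = D_3×(1+g_2)/(r−g_2) = 116199.66582/0.067 = 1734323.37044
P_0 = D_1/(1+r)^1 + D_2/(1+r)^2 + D_3/(1+r)^3 + TV/(1+r)^3
    = 74234.87957 + 76221.54004 + 78261.36716 + 1231156.43267 = 1459874.21944

1459874.22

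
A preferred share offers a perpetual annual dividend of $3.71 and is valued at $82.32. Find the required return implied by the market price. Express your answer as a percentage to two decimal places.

4.51%

P = C/r ⇒ r = C/P = $3.71/$82.32 = 0.045068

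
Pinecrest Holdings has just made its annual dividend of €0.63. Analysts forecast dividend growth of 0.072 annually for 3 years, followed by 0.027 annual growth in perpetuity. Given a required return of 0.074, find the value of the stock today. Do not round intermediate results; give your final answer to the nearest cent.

€15.57

D_1 = 0.67536
D_2 = 0.72399
D_3 = 0.77611
Terminal value at year 3: TV = D_3×(1+g_2)/(r−g_2) = 0.79707/0.047 = 16.95889
P_0 = D_1/(1+r)^1 + D_2/(1+r)^2 + D_3/(1+r)^3 + TV/(1+r)^3
    = 0.62883 + 0.62766 + 0.62649 + 13.68941 = 15.57238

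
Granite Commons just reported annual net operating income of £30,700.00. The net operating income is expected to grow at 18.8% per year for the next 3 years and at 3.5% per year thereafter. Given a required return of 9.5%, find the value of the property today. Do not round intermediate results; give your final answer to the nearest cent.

£784941.29

D_1 = 36471.60000
D_2 = 43328.26080
D_3 = 51473.97383
Terminal value at year 3: TV = D_3×(1+g_2)/(r−g_2) = 53275.56291/0.06 = 887926.04857
P_0 = D_1/(1+r)^1 + D_2/(1+r)^2 + D_3/(1+r)^3 + TV/(1+r)^3
    = 33307.39726 + 36136.24470 + 39205.35041 + 676292.29462 = 784941.28700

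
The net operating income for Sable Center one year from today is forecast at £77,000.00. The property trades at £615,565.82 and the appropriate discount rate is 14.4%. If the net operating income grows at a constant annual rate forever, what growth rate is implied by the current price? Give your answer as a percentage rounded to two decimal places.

1.89%

P = D₁/(r−g) ⇒ g = r − D₁/P = 0.144 − £77,000.00/£615,565.82 = 0.018912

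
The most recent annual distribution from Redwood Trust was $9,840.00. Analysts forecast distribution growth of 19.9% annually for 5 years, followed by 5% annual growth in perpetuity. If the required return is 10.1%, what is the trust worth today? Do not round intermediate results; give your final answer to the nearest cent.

$374299.04

D_1 = 11798.16000
D_2 = 14145.99384
D_3 = 16961.04661
D_4 = 20336.29489
D_5 = 24383.21757
Terminal value at year 5: TV = D_5×(1+g_2)/(r−g_2) = 25602.37845/0.051 = 502007.42063
P_0 = D_1/(1+r)^1 + D_2/(1+r)^2 + D_3/(1+r)^3 + D_4/(1+r)^4 + D_5/(1+r)^5 + TV/(1+r)^5
    = 10715.85831 + 11669.67676 + 12708.39458 + 13839.56867 + 15071.42855 + 310294.11725 = 374299.04413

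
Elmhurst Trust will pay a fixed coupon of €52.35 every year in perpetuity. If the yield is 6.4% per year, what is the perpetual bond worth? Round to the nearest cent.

Level perpetuity: PV = C / r = €52.35 / 0.064 = €817.97

€817.97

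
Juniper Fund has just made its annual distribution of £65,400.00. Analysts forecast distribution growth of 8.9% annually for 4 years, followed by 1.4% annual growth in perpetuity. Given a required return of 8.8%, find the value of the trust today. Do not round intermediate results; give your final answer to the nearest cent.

D_1 = 71220.60000
D_2 = 77559.23340
D_3 = 84462.00517
D_4 = 91979.12363
Terminal value at year 4: TV = D_4×(1+g_2)/(r−g_2) = 93266.83136/0.074 = 1260362.58600
P_0 = D_1/(1+r)^1 + D_2/(1+r)^2 + D_3/(1+r)^3 + D_4/(1+r)^4 + TV/(1+r)^4
    = 65460.11029 + 65520.27584 + 65580.49668 + 65640.77287 + 899455.99582 = 1161657.65150

£1161657.65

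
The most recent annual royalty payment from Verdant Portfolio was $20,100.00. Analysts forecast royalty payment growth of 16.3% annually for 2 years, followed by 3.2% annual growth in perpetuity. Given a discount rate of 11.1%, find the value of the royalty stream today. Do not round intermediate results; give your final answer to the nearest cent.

$330792.93

D_1 = 23376.30000
D_2 = 27186.63690
Terminal value at year 2: TV = D_2×(1+g_2)/(r−g_2) = 28056.60928/0.079 = 355146.95292
P_0 = D_1/(1+r)^1 + D_2/(1+r)^2 + TV/(1+r)^2
    = 21040.77408 + 22025.58078 + 287726.57430 = 330792.92917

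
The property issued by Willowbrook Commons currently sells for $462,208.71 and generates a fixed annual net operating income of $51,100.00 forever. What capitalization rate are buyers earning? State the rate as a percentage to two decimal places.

11.06%

P = C/r ⇒ r = C/P = $51,100.00/$462,208.71 = 0.110556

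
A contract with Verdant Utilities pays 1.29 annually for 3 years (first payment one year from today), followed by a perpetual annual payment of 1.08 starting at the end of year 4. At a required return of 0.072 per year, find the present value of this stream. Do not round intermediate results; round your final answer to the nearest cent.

PV of 3-year annuity: 1.29 × [1 − (1+0.072)^−3] / 0.072 = 3.37304
Perpetuity value at year 3: 1.08 / 0.072 = 15.00000
PV of perpetuity: 15.00000 / (1+0.072)^3 = 12.17606
Total PV = 3.37304 + 12.17606 = 15.54910

15.55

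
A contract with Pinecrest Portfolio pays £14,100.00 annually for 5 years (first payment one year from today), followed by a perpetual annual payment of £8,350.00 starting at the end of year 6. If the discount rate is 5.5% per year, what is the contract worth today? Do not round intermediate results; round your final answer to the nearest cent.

£176372.32

PV of 5-year annuity: £14,100.00 × [1 − (1+0.055)^−5] / 0.055 = 60211.01111
Perpetuity value at year 5: £8,350.00 / 0.055 = 151818.18182
PV of perpetuity: 151818.18182 / (1+0.055)^5 = 116161.30645
Total PV = 60211.01111 + 116161.30645 = 176372.31755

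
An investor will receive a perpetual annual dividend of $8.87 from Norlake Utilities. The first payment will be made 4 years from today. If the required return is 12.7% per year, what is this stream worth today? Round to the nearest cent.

Value at end of year 3: C / r = $8.87 / 0.127 = $69.8425
Discount to today: PV = $69.8425 / (1 + 0.127)^3 = $69.8425 / 1.431435 = $48.79

$48.79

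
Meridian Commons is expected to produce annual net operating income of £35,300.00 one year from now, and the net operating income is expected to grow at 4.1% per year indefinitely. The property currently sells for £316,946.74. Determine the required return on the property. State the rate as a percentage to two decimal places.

P = D₁/(r − g) ⇒ r = D₁/P + g = £35,300.0000/£316,946.74 + 0.041 = 0.111375 + 0.041 = 0.152375

15.24%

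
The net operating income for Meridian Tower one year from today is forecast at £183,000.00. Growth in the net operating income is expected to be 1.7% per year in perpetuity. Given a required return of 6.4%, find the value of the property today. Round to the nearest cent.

Growing perpetuity: P = D₁ / (r − g) = £183,000.0000 / (0.064 − 0.017) = £3,893,617.02

£3893617.02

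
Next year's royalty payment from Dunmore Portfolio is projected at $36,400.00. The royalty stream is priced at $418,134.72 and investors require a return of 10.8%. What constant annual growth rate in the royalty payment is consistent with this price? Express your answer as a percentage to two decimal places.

2.09%

P = D₁/(r−g) ⇒ g = r − D₁/P = 0.108 − $36,400.00/$418,134.72 = 0.020947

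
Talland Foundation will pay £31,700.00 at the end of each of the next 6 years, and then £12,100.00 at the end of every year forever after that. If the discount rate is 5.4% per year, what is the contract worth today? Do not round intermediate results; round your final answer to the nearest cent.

£322297.60

PV of 6-year annuity: £31,700.00 × [1 − (1+0.054)^−6] / 0.054 = 158861.51378
Perpetuity value at year 6: £12,100.00 / 0.054 = 224074.07407
PV of perpetuity: 224074.07407 / (1+0.054)^6 = 163436.08301
Total PV = 158861.51378 + 163436.08301 = 322297.59679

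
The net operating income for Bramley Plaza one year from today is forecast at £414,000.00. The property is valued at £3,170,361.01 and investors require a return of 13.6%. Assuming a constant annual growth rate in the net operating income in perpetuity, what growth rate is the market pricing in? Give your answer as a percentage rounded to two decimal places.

0.54%

P = D₁/(r−g) ⇒ g = r − D₁/P = 0.136 − £414,000.00/£3,170,361.01 = 0.005416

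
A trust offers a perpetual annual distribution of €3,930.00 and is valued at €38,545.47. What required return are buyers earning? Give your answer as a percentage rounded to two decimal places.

10.20%

P = C/r ⇒ r = C/P = €3,930.00/€38,545.47 = 0.101958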